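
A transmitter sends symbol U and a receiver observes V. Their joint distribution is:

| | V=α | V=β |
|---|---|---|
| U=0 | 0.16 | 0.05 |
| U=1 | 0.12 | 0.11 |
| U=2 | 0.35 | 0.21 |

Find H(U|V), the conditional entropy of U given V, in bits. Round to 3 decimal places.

Marginals: p(U) = (0.2100, 0.2300, 0.5600), p(V) = (0.6300, 0.3700).
H(U|V) = Σ p(V) · H(U|V=·).
  V=α: p=0.6300, H(U|V=α) = 1.4290
  V=β: p=0.3700, H(U|V=β) = 1.3743
Weighted sum = 1.409 bits.

1.409 bits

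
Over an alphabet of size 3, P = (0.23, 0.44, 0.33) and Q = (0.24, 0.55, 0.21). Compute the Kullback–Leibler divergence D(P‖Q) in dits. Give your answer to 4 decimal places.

0.0179 dits

D(P‖Q) = Σ p·log₁₀(p/q).
  0.23·log₁₀(0.23/0.24) = -0.00425
  0.44·log₁₀(0.44/0.55) = -0.04264
  0.33·log₁₀(0.33/0.21) = 0.06478
D(P‖Q) = 0.0179 dits.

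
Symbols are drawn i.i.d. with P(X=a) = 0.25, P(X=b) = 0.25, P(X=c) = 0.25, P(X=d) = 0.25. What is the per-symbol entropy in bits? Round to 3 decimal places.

2.000 bits

H(X) = −Σ p·log₂ p.
  −(0.25)·log₂(0.25) = 0.5000
  −(0.25)·log₂(0.25) = 0.5000
  −(0.25)·log₂(0.25) = 0.5000
  −(0.25)·log₂(0.25) = 0.5000
Sum: 0.5000 + 0.5000 + 0.5000 + 0.5000 = 2.000 bits.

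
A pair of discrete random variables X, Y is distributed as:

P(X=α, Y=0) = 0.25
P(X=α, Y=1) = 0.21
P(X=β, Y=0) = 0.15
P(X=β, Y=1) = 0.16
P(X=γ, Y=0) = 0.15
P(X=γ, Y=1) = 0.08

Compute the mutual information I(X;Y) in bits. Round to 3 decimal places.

0.011 bits

Marginals: p(X) = (0.4600, 0.3100, 0.2300), p(Y) = (0.5500, 0.4500).
I(X;Y) = H(X) + H(Y) − H(X,Y).
H(X) = 1.5268, H(Y) = 0.9928, H(X,Y) = 2.5084.
I(X;Y) = 1.5268 + 0.9928 − 2.5084 = 0.011 bits.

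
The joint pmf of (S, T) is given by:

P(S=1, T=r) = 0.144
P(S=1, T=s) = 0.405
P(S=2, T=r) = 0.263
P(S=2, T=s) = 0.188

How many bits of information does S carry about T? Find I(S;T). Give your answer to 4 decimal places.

Marginals: p(S) = (0.5490, 0.4510), p(T) = (0.4070, 0.5930).
I(S;T) = H(S) + H(T) − H(S,T).
H(S) = 0.9931, H(T) = 0.9749, H(S,T) = 1.8908.
I(S;T) = 0.9931 + 0.9749 − 1.8908 = 0.0772 bits.

0.0772 bits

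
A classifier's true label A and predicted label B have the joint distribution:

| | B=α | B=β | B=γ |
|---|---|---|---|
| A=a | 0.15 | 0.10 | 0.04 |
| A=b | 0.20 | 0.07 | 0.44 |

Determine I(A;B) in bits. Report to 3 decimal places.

0.159 bits

Marginals: p(A) = (0.2900, 0.7100), p(B) = (0.3500, 0.1700, 0.4800).
I(A;B) = H(A) + H(B) − H(A,B).
H(A) = 0.8687, H(B) = 1.4730, H(A,B) = 2.1826.
I(A;B) = 0.8687 + 1.4730 − 2.1826 = 0.159 bits.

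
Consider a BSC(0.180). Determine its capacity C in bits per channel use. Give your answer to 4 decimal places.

Binary symmetric channel: C = 1 − h₂(ε) where h₂ is the binary entropy function.
h₂(0.180) = −0.180·log₂0.180 − 0.820·log₂0.820 = 0.6801.
C = 1 − 0.6801 = 0.3199 bits per channel use.

0.3199 bits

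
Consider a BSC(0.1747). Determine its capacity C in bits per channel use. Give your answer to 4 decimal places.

Binary symmetric channel: C = 1 − h₂(ε) where h₂ is the binary entropy function.
h₂(0.1747) = −0.1747·log₂0.1747 − 0.8253·log₂0.8253 = 0.6683.
C = 1 − 0.6683 = 0.3317 bits per channel use.

0.3317 bits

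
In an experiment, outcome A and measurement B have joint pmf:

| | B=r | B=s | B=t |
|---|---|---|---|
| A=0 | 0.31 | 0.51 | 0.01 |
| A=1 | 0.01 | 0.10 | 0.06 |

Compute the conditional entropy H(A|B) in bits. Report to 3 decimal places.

0.498 bits

Chain rule: H(A|B) = H(A,B) − H(B).
Marginals: p(A) = (0.8300, 0.1700), p(B) = (0.3200, 0.6100, 0.0700).
H(A,B) = 1.7278 bits; H(B) = 1.2296 bits.
H(A|B) = 1.7278 − 1.2296 = 0.498 bits.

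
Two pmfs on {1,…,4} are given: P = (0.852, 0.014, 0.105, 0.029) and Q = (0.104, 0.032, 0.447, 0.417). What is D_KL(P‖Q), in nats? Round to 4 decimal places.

D(P‖Q) = Σ p·ln(p/q).
  0.852·ln(0.852/0.104) = 1.79192
  0.014·ln(0.014/0.032) = -0.01157
  0.105·ln(0.105/0.447) = -0.15210
  0.029·ln(0.029/0.417) = -0.07731
D(P‖Q) = 1.5509 nats.

1.5509 nats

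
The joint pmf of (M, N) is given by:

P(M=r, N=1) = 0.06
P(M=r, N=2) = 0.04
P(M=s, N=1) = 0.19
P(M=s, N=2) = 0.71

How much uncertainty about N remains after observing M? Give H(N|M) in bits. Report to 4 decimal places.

Chain rule: H(N|M) = H(M,N) − H(M).
Marginals: p(M) = (0.1000, 0.9000), p(N) = (0.2500, 0.7500).
H(M,N) = 1.2353 bits; H(M) = 0.4690 bits.
H(N|M) = 1.2353 − 0.4690 = 0.7663 bits.

0.7663 bits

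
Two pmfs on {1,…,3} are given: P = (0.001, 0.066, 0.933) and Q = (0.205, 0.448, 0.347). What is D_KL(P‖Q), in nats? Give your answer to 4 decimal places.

D(P‖Q) = Σ p·ln(p/q).
  0.001·ln(0.001/0.205) = -0.00532
  0.066·ln(0.066/0.448) = -0.12640
  0.933·ln(0.933/0.347) = 0.92281
D(P‖Q) = 0.7911 nats.

0.7911 nats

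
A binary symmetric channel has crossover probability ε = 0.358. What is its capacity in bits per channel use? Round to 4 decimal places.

Binary symmetric channel: C = 1 − h₂(ε) where h₂ is the binary entropy function.
h₂(0.358) = −0.358·log₂0.358 − 0.642·log₂0.642 = 0.9410.
C = 1 − 0.9410 = 0.0590 bits per channel use.

0.0590 bits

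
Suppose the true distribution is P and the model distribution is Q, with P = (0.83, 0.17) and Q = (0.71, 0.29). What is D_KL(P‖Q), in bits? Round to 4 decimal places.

0.0560 bits

D(P‖Q) = Σ p·log₂(p/q).
  0.83·log₂(0.83/0.71) = 0.18699
  0.17·log₂(0.17/0.29) = -0.13099
D(P‖Q) = 0.0560 bits.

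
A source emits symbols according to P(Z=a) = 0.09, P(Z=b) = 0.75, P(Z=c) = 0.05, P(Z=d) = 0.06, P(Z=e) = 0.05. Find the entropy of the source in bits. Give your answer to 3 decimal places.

1.300 bits

H(Z) = −Σ p·log₂ p.
  −(0.09)·log₂(0.09) = 0.3127
  −(0.75)·log₂(0.75) = 0.3113
  −(0.05)·log₂(0.05) = 0.2161
  −(0.06)·log₂(0.06) = 0.2435
  −(0.05)·log₂(0.05) = 0.2161
Sum: 0.3127 + 0.3113 + 0.2161 + 0.2435 + 0.2161 = 1.300 bits.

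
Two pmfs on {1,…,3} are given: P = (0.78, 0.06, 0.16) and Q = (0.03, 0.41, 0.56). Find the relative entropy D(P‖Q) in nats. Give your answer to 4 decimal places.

D(P‖Q) = Σ p·ln(p/q).
  0.78·ln(0.78/0.03) = 2.54132
  0.06·ln(0.06/0.41) = -0.11531
  0.16·ln(0.16/0.56) = -0.20044
D(P‖Q) = 2.2256 nats.

2.2256 nats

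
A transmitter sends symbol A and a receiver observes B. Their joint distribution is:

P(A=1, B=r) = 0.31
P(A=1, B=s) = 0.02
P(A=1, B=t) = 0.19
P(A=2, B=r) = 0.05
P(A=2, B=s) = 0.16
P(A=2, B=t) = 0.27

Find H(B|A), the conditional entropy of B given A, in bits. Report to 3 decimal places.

Marginals: p(A) = (0.5200, 0.4800), p(B) = (0.3600, 0.1800, 0.4600).
H(B|A) = Σ p(A) · H(B|A=·).
  A=1: p=0.5200, H(B|A=1) = 1.1564
  A=2: p=0.4800, H(B|A=2) = 1.3351
Weighted sum = 1.242 bits.

1.242 bits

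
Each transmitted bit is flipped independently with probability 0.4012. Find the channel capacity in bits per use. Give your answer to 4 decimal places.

0.0284 bits

Binary symmetric channel: C = 1 − h₂(ε) where h₂ is the binary entropy function.
h₂(0.4012) = −0.4012·log₂0.4012 − 0.5988·log₂0.5988 = 0.9716.
C = 1 − 0.9716 = 0.0284 bits per channel use.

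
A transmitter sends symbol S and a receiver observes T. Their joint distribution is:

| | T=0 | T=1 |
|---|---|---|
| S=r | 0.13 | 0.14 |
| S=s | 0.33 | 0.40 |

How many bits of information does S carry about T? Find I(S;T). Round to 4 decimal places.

0.0005 bits

Marginals: p(S) = (0.2700, 0.7300), p(T) = (0.4600, 0.5400).
I(S;T) = Σ p(x,y)·log₂[p(x,y)/(p(x)p(y))].
  (r,0): 0.13·log₂(1.0467) = 0.00856
  (r,1): 0.14·log₂(0.9602) = -0.00820
  (s,0): 0.33·log₂(0.9827) = -0.00829
  (s,1): 0.40·log₂(1.0147) = 0.00843
Sum = 0.0005 bits.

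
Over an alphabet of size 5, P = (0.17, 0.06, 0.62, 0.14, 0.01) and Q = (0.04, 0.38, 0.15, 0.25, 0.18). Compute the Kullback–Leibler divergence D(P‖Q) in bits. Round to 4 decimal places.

D(P‖Q) = Σ p·log₂(p/q).
  0.17·log₂(0.17/0.04) = 0.35487
  0.06·log₂(0.06/0.38) = -0.15978
  0.62·log₂(0.62/0.15) = 1.26933
  0.14·log₂(0.14/0.25) = -0.11711
  0.01·log₂(0.01/0.18) = -0.04170
D(P‖Q) = 1.3056 bits.

1.3056 bits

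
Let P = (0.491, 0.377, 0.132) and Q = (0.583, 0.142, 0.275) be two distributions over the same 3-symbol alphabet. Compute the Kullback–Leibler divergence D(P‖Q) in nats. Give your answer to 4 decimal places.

D(P‖Q) = Σ p·ln(p/q).
  0.491·ln(0.491/0.583) = -0.08433
  0.377·ln(0.377/0.142) = 0.36811
  0.132·ln(0.132/0.275) = -0.09688
D(P‖Q) = 0.1869 nats.

0.1869 nats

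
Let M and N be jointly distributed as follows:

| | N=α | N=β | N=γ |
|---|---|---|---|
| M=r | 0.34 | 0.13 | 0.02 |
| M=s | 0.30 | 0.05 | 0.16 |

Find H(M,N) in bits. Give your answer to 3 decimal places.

H(M,N) = −Σ p(x,y)·log₂ p(x,y) over all 6 cells.
  cell (r,α): −0.34·log₂0.34 = 0.5292
  cell (r,β): −0.13·log₂0.13 = 0.3826
  cell (r,γ): −0.02·log₂0.02 = 0.1129
  cell (s,α): −0.30·log₂0.30 = 0.5211
  cell (s,β): −0.05·log₂0.05 = 0.2161
  cell (s,γ): −0.16·log₂0.16 = 0.4230
Sum = 2.185 bits.

2.185 bits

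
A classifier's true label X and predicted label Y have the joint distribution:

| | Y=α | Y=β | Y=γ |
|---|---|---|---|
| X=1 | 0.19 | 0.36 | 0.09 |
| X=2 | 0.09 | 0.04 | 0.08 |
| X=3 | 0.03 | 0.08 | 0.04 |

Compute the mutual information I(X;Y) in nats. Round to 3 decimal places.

0.057 nats

Marginals: p(X) = (0.6400, 0.2100, 0.1500), p(Y) = (0.3100, 0.4800, 0.2100).
I(X;Y) = Σ p(x,y)·ln[p(x,y)/(p(x)p(y))].
  (1,α): 0.19·ln(0.9577) = -0.0082
  (1,β): 0.36·ln(1.1719) = 0.0571
  (1,γ): 0.09·ln(0.6696) = -0.0361
  (2,α): 0.09·ln(1.3825) = 0.0291
  (2,β): 0.04·ln(0.3968) = -0.0370
  (2,γ): 0.08·ln(1.8141) = 0.0476
  (3,α): 0.03·ln(0.6452) = -0.0131
  (3,β): 0.08·ln(1.1111) = 0.0084
  (3,γ): 0.04·ln(1.2698) = 0.0096
Sum = 0.057 nats.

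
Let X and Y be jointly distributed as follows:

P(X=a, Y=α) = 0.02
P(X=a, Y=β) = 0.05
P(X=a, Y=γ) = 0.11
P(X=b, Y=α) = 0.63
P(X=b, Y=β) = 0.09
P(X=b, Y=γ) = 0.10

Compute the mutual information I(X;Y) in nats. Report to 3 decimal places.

Marginals: p(X) = (0.1800, 0.8200), p(Y) = (0.6500, 0.1400, 0.2100).
I(X;Y) = Σ p(x,y)·ln[p(x,y)/(p(x)p(y))].
  (a,α): 0.02·ln(0.1709) = -0.0353
  (a,β): 0.05·ln(1.9841) = 0.0343
  (a,γ): 0.11·ln(2.9101) = 0.1175
  (b,α): 0.63·ln(1.1820) = 0.1053
  (b,β): 0.09·ln(0.7840) = -0.0219
  (b,γ): 0.10·ln(0.5807) = -0.0543
Sum = 0.146 nats.

0.146 nats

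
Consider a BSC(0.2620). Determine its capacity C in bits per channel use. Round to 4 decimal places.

Binary symmetric channel: C = 1 − h₂(ε) where h₂ is the binary entropy function.
h₂(0.2620) = −0.2620·log₂0.2620 − 0.7380·log₂0.7380 = 0.8297.
C = 1 − 0.8297 = 0.1703 bits per channel use.

0.1703 bits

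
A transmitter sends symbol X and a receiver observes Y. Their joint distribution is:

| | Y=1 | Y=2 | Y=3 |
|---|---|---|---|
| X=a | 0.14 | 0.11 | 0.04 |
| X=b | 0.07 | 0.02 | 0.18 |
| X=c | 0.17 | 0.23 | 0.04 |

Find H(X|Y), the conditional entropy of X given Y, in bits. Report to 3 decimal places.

1.302 bits

Chain rule: H(X|Y) = H(X,Y) − H(Y).
Marginals: p(X) = (0.2900, 0.2700, 0.4400), p(Y) = (0.3800, 0.3600, 0.2600).
H(X,Y) = 2.8679 bits; H(Y) = 1.5664 bits.
H(X|Y) = 2.8679 − 1.5664 = 1.302 bits.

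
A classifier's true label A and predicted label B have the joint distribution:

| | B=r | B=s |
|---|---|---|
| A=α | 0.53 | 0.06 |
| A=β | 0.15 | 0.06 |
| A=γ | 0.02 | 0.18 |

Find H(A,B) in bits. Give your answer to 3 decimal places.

H(A,B) = −Σ p(x,y)·log₂ p(x,y) over all 6 cells.
  cell (α,r): −0.53·log₂0.53 = 0.4854
  cell (α,s): −0.06·log₂0.06 = 0.2435
  cell (β,r): −0.15·log₂0.15 = 0.4105
  cell (β,s): −0.06·log₂0.06 = 0.2435
  cell (γ,r): −0.02·log₂0.02 = 0.1129
  cell (γ,s): −0.18·log₂0.18 = 0.4453
Sum = 1.941 bits.

1.941 bits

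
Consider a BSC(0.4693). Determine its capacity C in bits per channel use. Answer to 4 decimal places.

0.0027 bits

Binary symmetric channel: C = 1 − h₂(ε) where h₂ is the binary entropy function.
h₂(0.4693) = −0.4693·log₂0.4693 − 0.5307·log₂0.5307 = 0.9973.
C = 1 − 0.9973 = 0.0027 bits per channel use.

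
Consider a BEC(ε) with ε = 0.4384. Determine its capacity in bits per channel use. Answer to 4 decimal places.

Binary erasure channel: capacity C = 1 − ε.
C = 1 − 0.4384 = 0.5616 bits per channel use.

0.5616 bits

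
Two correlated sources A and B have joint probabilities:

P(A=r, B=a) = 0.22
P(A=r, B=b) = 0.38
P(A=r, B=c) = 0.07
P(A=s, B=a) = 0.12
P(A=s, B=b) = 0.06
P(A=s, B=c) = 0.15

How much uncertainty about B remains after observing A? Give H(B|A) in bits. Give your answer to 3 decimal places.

Marginals: p(A) = (0.6700, 0.3300), p(B) = (0.3400, 0.4400, 0.2200).
H(B|A) = Σ p(A) · H(B|A=·).
  A=r: p=0.6700, H(B|A=r) = 1.3321
  A=s: p=0.3300, H(B|A=s) = 1.4949
Weighted sum = 1.386 bits.

1.386 bits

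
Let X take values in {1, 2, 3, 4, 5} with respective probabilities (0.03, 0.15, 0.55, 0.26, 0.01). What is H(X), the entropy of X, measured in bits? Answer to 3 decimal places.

1.608 bits

H(X) = −Σ p·log₂ p.
  −(0.03)·log₂(0.03) = 0.1518
  −(0.15)·log₂(0.15) = 0.4105
  −(0.55)·log₂(0.55) = 0.4744
  −(0.26)·log₂(0.26) = 0.5053
  −(0.01)·log₂(0.01) = 0.0664
Sum: 0.1518 + 0.4105 + 0.4744 + 0.5053 + 0.0664 = 1.608 bits.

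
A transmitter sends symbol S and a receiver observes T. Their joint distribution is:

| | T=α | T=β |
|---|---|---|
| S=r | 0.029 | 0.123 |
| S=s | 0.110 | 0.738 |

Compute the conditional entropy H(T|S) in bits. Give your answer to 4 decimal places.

0.5789 bits

Chain rule: H(T|S) = H(S,T) − H(S).
Marginals: p(S) = (0.1520, 0.8480), p(T) = (0.1390, 0.8610).
H(S,T) = 1.1937 bits; H(S) = 0.6148 bits.
H(T|S) = 1.1937 − 0.6148 = 0.5789 bits.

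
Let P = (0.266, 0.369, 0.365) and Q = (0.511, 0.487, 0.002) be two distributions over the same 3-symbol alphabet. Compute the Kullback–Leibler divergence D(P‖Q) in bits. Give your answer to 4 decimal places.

2.3435 bits

D(P‖Q) = Σ p·log₂(p/q).
  0.266·log₂(0.266/0.511) = -0.25054
  0.369·log₂(0.369/0.487) = -0.14771
  0.365·log₂(0.365/0.002) = 2.74179
D(P‖Q) = 2.3435 bits.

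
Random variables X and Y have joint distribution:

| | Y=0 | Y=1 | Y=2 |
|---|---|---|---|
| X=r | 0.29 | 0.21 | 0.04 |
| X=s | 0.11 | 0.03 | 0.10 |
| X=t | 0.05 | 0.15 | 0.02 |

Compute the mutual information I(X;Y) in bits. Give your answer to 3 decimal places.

Marginals: p(X) = (0.5400, 0.2400, 0.2200), p(Y) = (0.4500, 0.3900, 0.1600).
I(X;Y) = Σ p(x,y)·log₂[p(x,y)/(p(x)p(y))].
  (r,0): 0.29·log₂(1.1934) = 0.0740
  (r,1): 0.21·log₂(0.9972) = -0.0009
  (r,2): 0.04·log₂(0.4630) = -0.0444
  (s,0): 0.11·log₂(1.0185) = 0.0029
  (s,1): 0.03·log₂(0.3205) = -0.0492
  (s,2): 0.10·log₂(2.6042) = 0.1381
  (t,0): 0.05·log₂(0.5051) = -0.0493
  (t,1): 0.15·log₂(1.7483) = 0.1209
  (t,2): 0.02·log₂(0.5682) = -0.0163
Sum = 0.176 bits.

0.176 bits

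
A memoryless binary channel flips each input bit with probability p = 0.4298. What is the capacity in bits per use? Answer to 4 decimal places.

Binary symmetric channel: C = 1 − h₂(ε) where h₂ is the binary entropy function.
h₂(0.4298) = −0.4298·log₂0.4298 − 0.5702·log₂0.5702 = 0.9857.
C = 1 − 0.9857 = 0.0143 bits per channel use.

0.0143 bits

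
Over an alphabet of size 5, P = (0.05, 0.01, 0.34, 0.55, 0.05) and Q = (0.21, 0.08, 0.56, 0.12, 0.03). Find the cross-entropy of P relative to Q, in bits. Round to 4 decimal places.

2.3688 bits

H(P,Q) = −Σ p·log₂ q.
  −0.05·log₂(0.21) = 0.11258
  −0.01·log₂(0.08) = 0.03644
  −0.34·log₂(0.56) = 0.28441
  −0.55·log₂(0.12) = 1.68239
  −0.05·log₂(0.03) = 0.25294
H(P,Q) = 2.3688 bits.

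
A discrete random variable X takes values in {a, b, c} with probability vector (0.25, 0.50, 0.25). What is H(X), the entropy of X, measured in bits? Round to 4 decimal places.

1.5000 bits

H(X) = −Σ p·log₂ p.
  −(0.25)·log₂(0.25) = 0.50000
  −(0.50)·log₂(0.50) = 0.50000
  −(0.25)·log₂(0.25) = 0.50000
Sum: 0.50000 + 0.50000 + 0.50000 = 1.5000 bits.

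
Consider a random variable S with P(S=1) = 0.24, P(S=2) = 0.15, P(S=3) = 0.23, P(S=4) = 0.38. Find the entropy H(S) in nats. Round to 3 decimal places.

1.333 nats

H(S) = −Σ p·ln p.
  −(0.24)·ln(0.24) = 0.3425
  −(0.15)·ln(0.15) = 0.2846
  −(0.23)·ln(0.23) = 0.3380
  −(0.38)·ln(0.38) = 0.3677
Sum: 0.3425 + 0.2846 + 0.3380 + 0.3677 = 1.333 nats.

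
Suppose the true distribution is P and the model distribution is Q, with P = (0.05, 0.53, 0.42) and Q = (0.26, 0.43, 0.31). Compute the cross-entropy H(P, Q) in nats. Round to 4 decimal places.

H(P,Q) = −Σ p·ln q.
  −0.05·ln(0.26) = 0.06735
  −0.53·ln(0.43) = 0.44730
  −0.42·ln(0.31) = 0.49190
H(P,Q) = 1.0066 nats.

1.0066 nats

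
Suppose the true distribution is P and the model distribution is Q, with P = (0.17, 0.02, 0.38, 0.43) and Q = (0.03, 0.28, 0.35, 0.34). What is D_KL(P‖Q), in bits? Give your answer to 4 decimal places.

D(P‖Q) = Σ p·log₂(p/q).
  0.17·log₂(0.17/0.03) = 0.42543
  0.02·log₂(0.02/0.28) = -0.07615
  0.38·log₂(0.38/0.35) = 0.04508
  0.43·log₂(0.43/0.34) = 0.14568
D(P‖Q) = 0.5400 bits.

0.5400 bits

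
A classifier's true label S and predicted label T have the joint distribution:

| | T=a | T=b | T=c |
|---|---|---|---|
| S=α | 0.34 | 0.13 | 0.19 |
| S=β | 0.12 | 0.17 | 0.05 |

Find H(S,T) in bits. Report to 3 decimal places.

2.385 bits

H(S,T) = −Σ p(x,y)·log₂ p(x,y) over all 6 cells.
  cell (α,a): −0.34·log₂0.34 = 0.5292
  cell (α,b): −0.13·log₂0.13 = 0.3826
  cell (α,c): −0.19·log₂0.19 = 0.4552
  cell (β,a): −0.12·log₂0.12 = 0.3671
  cell (β,b): −0.17·log₂0.17 = 0.4346
  cell (β,c): −0.05·log₂0.05 = 0.2161
Sum = 2.385 bits.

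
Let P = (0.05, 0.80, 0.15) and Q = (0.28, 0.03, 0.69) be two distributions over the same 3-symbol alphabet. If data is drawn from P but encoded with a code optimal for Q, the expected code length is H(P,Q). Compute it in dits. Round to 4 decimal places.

H(P,Q) = −Σ p·log₁₀ q.
  −0.05·log₁₀(0.28) = 0.02764
  −0.80·log₁₀(0.03) = 1.21830
  −0.15·log₁₀(0.69) = 0.02417
H(P,Q) = 1.2701 dits.

1.2701 dits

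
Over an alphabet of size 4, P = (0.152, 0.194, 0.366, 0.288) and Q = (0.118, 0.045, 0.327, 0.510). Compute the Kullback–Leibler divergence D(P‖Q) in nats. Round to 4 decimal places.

D(P‖Q) = Σ p·ln(p/q).
  0.152·ln(0.152/0.118) = 0.03849
  0.194·ln(0.194/0.045) = 0.28347
  0.366·ln(0.366/0.327) = 0.04124
  0.288·ln(0.288/0.510) = -0.16458
D(P‖Q) = 0.1986 nats.

0.1986 nats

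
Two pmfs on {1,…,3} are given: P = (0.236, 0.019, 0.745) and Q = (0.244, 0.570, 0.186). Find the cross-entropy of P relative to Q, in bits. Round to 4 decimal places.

2.3035 bits

H(P,Q) = −Σ p·log₂ q.
  −0.236·log₂(0.244) = 0.48027
  −0.019·log₂(0.570) = 0.01541
  −0.745·log₂(0.186) = 1.80784
H(P,Q) = 2.3035 bits.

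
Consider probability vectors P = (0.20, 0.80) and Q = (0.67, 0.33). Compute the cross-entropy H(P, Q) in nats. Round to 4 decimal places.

H(P,Q) = −Σ p·ln q.
  −0.20·ln(0.67) = 0.08010
  −0.80·ln(0.33) = 0.88693
H(P,Q) = 0.9670 nats.

0.9670 nats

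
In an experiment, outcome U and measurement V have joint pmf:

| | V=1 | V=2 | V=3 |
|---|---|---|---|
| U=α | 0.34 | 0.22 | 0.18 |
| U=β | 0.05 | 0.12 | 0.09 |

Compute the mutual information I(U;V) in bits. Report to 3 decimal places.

0.045 bits

Marginals: p(U) = (0.7400, 0.2600), p(V) = (0.3900, 0.3400, 0.2700).
I(U;V) = H(U) + H(V) − H(U,V).
H(U) = 0.8267, H(V) = 1.5690, H(U,V) = 2.3509.
I(U;V) = 0.8267 + 1.5690 − 2.3509 = 0.045 bits.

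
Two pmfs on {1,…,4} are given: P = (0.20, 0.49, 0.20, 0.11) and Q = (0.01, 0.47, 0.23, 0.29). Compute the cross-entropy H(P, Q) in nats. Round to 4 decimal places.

1.7211 nats

H(P,Q) = −Σ p·ln q.
  −0.20·ln(0.01) = 0.92103
  −0.49·ln(0.47) = 0.36996
  −0.20·ln(0.23) = 0.29394
  −0.11·ln(0.29) = 0.13617
H(P,Q) = 1.7211 nats.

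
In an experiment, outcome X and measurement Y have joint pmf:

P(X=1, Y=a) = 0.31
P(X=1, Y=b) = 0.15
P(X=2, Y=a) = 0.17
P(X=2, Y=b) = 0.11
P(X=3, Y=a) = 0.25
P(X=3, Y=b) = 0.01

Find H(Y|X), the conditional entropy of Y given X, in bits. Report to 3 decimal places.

Marginals: p(X) = (0.4600, 0.2800, 0.2600), p(Y) = (0.7300, 0.2700).
H(Y|X) = Σ p(X) · H(Y|X=·).
  X=1: p=0.4600, H(Y|X=1) = 0.9109
  X=2: p=0.2800, H(Y|X=2) = 0.9666
  X=3: p=0.2600, H(Y|X=3) = 0.2352
Weighted sum = 0.751 bits.

0.751 bits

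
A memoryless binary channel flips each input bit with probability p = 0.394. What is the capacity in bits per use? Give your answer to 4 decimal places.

Binary symmetric channel: C = 1 − h₂(ε) where h₂ is the binary entropy function.
h₂(0.394) = −0.394·log₂0.394 − 0.606·log₂0.606 = 0.9673.
C = 1 − 0.9673 = 0.0327 bits per channel use.

0.0327 bits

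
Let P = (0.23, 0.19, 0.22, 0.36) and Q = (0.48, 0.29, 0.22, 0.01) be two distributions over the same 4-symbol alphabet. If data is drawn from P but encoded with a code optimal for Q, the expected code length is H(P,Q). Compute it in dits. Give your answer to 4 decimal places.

1.0401 dits

H(P,Q) = −Σ p·log₁₀ q.
  −0.23·log₁₀(0.48) = 0.07331
  −0.19·log₁₀(0.29) = 0.10214
  −0.22·log₁₀(0.22) = 0.14467
  −0.36·log₁₀(0.01) = 0.72000
H(P,Q) = 1.0401 dits.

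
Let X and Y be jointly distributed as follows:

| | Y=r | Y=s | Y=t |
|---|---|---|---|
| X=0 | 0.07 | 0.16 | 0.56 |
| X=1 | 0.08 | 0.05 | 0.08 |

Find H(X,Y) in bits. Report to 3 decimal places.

1.959 bits

H(X,Y) = −Σ p(x,y)·log₂ p(x,y) over all 6 cells.
  cell (0,r): −0.07·log₂0.07 = 0.2686
  cell (0,s): −0.16·log₂0.16 = 0.4230
  cell (0,t): −0.56·log₂0.56 = 0.4684
  cell (1,r): −0.08·log₂0.08 = 0.2915
  cell (1,s): −0.05·log₂0.05 = 0.2161
  cell (1,t): −0.08·log₂0.08 = 0.2915
Sum = 1.959 bits.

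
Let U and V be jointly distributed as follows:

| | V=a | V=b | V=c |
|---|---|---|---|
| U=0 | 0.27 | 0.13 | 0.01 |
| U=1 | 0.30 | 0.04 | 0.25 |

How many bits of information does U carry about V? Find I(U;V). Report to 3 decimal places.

Marginals: p(U) = (0.4100, 0.5900), p(V) = (0.5700, 0.1700, 0.2600).
I(U;V) = Σ p(x,y)·log₂[p(x,y)/(p(x)p(y))].
  (0,a): 0.27·log₂(1.1553) = 0.0562
  (0,b): 0.13·log₂(1.8651) = 0.1169
  (0,c): 0.01·log₂(0.0938) = -0.0341
  (1,a): 0.30·log₂(0.8921) = -0.0494
  (1,b): 0.04·log₂(0.3988) = -0.0530
  (1,c): 0.25·log₂(1.6297) = 0.1762
Sum = 0.213 bits.

0.213 bits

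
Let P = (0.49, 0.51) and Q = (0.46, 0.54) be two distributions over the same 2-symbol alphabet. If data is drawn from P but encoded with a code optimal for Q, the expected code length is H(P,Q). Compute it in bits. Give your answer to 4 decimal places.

H(P,Q) = −Σ p·log₂ q.
  −0.49·log₂(0.46) = 0.54894
  −0.51·log₂(0.54) = 0.45337
H(P,Q) = 1.0023 bits.

1.0023 bits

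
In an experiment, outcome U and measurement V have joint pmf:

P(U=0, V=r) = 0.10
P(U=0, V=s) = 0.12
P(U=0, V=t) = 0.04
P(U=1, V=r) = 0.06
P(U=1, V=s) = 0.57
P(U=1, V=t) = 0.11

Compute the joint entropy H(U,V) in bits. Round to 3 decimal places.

H(U,V) = −Σ p(x,y)·log₂ p(x,y) over all 6 cells.
  cell (0,r): −0.10·log₂0.10 = 0.3322
  cell (0,s): −0.12·log₂0.12 = 0.3671
  cell (0,t): −0.04·log₂0.04 = 0.1858
  cell (1,r): −0.06·log₂0.06 = 0.2435
  cell (1,s): −0.57·log₂0.57 = 0.4623
  cell (1,t): −0.11·log₂0.11 = 0.3503
Sum = 1.941 bits.

1.941 bits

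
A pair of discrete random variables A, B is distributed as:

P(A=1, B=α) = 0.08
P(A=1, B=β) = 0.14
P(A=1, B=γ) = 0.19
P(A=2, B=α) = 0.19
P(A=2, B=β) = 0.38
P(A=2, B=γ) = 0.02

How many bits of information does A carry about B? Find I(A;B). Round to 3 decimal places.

0.208 bits

Marginals: p(A) = (0.4100, 0.5900), p(B) = (0.2700, 0.5200, 0.2100).
I(A;B) = H(A) + H(B) − H(A,B).
H(A) = 0.9765, H(B) = 1.4734, H(A,B) = 2.2424.
I(A;B) = 0.9765 + 1.4734 − 2.2424 = 0.208 bits.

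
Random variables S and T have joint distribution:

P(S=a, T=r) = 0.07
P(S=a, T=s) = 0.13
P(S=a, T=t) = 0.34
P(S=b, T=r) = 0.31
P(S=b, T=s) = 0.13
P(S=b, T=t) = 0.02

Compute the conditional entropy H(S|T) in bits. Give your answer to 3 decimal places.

0.633 bits

Marginals: p(S) = (0.5400, 0.4600), p(T) = (0.3800, 0.2600, 0.3600).
H(S|T) = Σ p(T) · H(S|T=·).
  T=r: p=0.3800, H(S|T=r) = 0.6892
  T=s: p=0.2600, H(S|T=s) = 1.0000
  T=t: p=0.3600, H(S|T=t) = 0.3095
Weighted sum = 0.633 bits.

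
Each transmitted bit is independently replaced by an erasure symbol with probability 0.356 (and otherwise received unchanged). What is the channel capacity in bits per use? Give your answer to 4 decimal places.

Binary erasure channel: capacity C = 1 − ε.
C = 1 − 0.356 = 0.6440 bits per channel use.

0.6440 bits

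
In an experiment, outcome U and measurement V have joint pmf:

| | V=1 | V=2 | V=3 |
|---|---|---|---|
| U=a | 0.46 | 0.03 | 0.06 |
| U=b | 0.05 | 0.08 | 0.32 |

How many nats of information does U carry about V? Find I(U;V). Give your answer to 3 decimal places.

0.294 nats

Marginals: p(U) = (0.5500, 0.4500), p(V) = (0.5100, 0.1100, 0.3800).
I(U;V) = Σ p(x,y)·ln[p(x,y)/(p(x)p(y))].
  (a,1): 0.46·ln(1.6399) = 0.2275
  (a,2): 0.03·ln(0.4959) = -0.0210
  (a,3): 0.06·ln(0.2871) = -0.0749
  (b,1): 0.05·ln(0.2179) = -0.0762
  (b,2): 0.08·ln(1.6162) = 0.0384
  (b,3): 0.32·ln(1.8713) = 0.2005
Sum = 0.294 nats.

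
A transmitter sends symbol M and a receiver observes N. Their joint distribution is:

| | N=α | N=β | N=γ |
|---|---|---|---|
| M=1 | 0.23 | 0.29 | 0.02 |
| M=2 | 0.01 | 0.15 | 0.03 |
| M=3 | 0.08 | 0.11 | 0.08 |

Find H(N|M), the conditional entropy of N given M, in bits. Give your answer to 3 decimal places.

Chain rule: H(N|M) = H(M,N) − H(M).
Marginals: p(M) = (0.5400, 0.1900, 0.2700), p(N) = (0.3200, 0.5500, 0.1300).
H(M,N) = 2.6805 bits; H(M) = 1.4453 bits.
H(N|M) = 2.6805 − 1.4453 = 1.235 bits.

1.235 bits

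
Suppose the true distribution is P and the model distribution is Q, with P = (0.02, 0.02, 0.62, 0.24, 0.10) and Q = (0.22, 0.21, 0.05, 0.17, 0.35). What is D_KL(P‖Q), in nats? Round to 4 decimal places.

1.4235 nats

D(P‖Q) = Σ p·ln(p/q).
  0.02·ln(0.02/0.22) = -0.04796
  0.02·ln(0.02/0.21) = -0.04703
  0.62·ln(0.62/0.05) = 1.56097
  0.24·ln(0.24/0.17) = 0.08276
  0.10·ln(0.10/0.35) = -0.12528
D(P‖Q) = 1.4235 nats.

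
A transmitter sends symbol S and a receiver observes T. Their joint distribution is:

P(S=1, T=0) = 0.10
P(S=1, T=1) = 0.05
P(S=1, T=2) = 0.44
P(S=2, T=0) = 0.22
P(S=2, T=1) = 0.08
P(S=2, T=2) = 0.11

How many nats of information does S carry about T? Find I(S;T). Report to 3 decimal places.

0.116 nats

Marginals: p(S) = (0.5900, 0.4100), p(T) = (0.3200, 0.1300, 0.5500).
I(S;T) = H(S) + H(T) − H(S,T).
H(S) = 0.6769, H(T) = 0.9587, H(S,T) = 1.5192.
I(S;T) = 0.6769 + 0.9587 − 1.5192 = 0.116 nats.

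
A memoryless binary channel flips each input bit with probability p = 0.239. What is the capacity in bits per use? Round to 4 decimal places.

Binary symmetric channel: C = 1 − h₂(ε) where h₂ is the binary entropy function.
h₂(0.239) = −0.239·log₂0.239 − 0.761·log₂0.761 = 0.7934.
C = 1 − 0.7934 = 0.2066 bits per channel use.

0.2066 bits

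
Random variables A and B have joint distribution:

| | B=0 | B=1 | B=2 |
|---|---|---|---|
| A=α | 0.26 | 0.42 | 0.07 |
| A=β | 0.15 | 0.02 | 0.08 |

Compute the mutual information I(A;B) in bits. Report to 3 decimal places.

Marginals: p(A) = (0.7500, 0.2500), p(B) = (0.4100, 0.4400, 0.1500).
I(A;B) = Σ p(x,y)·log₂[p(x,y)/(p(x)p(y))].
  (α,0): 0.26·log₂(0.8455) = -0.0629
  (α,1): 0.42·log₂(1.2727) = 0.1461
  (α,2): 0.07·log₂(0.6222) = -0.0479
  (β,0): 0.15·log₂(1.4634) = 0.0824
  (β,1): 0.02·log₂(0.1818) = -0.0492
  (β,2): 0.08·log₂(2.1333) = 0.0874
Sum = 0.156 bits.

0.156 bits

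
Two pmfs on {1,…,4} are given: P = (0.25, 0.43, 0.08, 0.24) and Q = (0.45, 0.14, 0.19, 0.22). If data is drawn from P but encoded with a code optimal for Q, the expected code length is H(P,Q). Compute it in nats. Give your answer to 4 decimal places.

H(P,Q) = −Σ p·ln q.
  −0.25·ln(0.45) = 0.19963
  −0.43·ln(0.14) = 0.84543
  −0.08·ln(0.19) = 0.13286
  −0.24·ln(0.22) = 0.36339
H(P,Q) = 1.5413 nats.

1.5413 nats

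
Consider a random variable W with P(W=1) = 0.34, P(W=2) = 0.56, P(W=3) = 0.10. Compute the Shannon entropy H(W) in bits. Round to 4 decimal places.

H(W) = −Σ p·log₂ p.
  −(0.34)·log₂(0.34) = 0.52917
  −(0.56)·log₂(0.56) = 0.46844
  −(0.10)·log₂(0.10) = 0.33219
Sum: 0.52917 + 0.46844 + 0.33219 = 1.3298 bits.

1.3298 bits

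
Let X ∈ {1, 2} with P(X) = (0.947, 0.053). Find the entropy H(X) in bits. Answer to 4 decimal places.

H(X) = −Σ p·log₂ p.
  −(0.947)·log₂(0.947) = 0.07440
  −(0.053)·log₂(0.053) = 0.22461
Sum: 0.07440 + 0.22461 = 0.2990 bits.

0.2990 bits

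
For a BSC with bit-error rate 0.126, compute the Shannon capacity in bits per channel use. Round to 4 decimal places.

0.4536 bits

Binary symmetric channel: C = 1 − h₂(ε) where h₂ is the binary entropy function.
h₂(0.126) = −0.126·log₂0.126 − 0.874·log₂0.874 = 0.5464.
C = 1 − 0.5464 = 0.4536 bits per channel use.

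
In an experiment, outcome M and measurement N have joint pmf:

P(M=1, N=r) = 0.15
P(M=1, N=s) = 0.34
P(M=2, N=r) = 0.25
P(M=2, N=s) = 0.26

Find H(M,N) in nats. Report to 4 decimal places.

1.3482 nats

H(M,N) = −Σ p(x,y)·ln p(x,y) over all 4 cells.
  cell (1,r): −0.15·ln0.15 = 0.28457
  cell (1,s): −0.34·ln0.34 = 0.36680
  cell (2,r): −0.25·ln0.25 = 0.34657
  cell (2,s): −0.26·ln0.26 = 0.35024
Sum = 1.3482 nats.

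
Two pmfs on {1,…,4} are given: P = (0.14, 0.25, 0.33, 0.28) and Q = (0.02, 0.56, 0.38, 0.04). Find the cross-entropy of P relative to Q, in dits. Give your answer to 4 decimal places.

H(P,Q) = −Σ p·log₁₀ q.
  −0.14·log₁₀(0.02) = 0.23786
  −0.25·log₁₀(0.56) = 0.06295
  −0.33·log₁₀(0.38) = 0.13867
  −0.28·log₁₀(0.04) = 0.39142
H(P,Q) = 0.8309 dits.

0.8309 dits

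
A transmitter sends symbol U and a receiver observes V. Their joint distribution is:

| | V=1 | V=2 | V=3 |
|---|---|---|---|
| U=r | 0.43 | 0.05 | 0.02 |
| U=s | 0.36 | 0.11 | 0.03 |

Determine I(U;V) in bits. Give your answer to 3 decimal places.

0.023 bits

Marginals: p(U) = (0.5000, 0.5000), p(V) = (0.7900, 0.1600, 0.0500).
I(U;V) = H(U) + H(V) − H(U,V).
H(U) = 1.0000, H(V) = 0.9078, H(U,V) = 1.8852.
I(U;V) = 1.0000 + 0.9078 − 1.8852 = 0.023 bits.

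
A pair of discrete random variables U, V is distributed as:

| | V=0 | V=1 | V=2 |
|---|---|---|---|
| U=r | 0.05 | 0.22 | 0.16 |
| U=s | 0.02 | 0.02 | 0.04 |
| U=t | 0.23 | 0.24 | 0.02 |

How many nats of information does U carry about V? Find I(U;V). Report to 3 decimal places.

0.141 nats

Marginals: p(U) = (0.4300, 0.0800, 0.4900), p(V) = (0.3000, 0.4800, 0.2200).
I(U;V) = Σ p(x,y)·ln[p(x,y)/(p(x)p(y))].
  (r,0): 0.05·ln(0.3876) = -0.0474
  (r,1): 0.22·ln(1.0659) = 0.0140
  (r,2): 0.16·ln(1.6913) = 0.0841
  (s,0): 0.02·ln(0.8333) = -0.0036
  (s,1): 0.02·ln(0.5208) = -0.0130
  (s,2): 0.04·ln(2.2727) = 0.0328
  (t,0): 0.23·ln(1.5646) = 0.1030
  (t,1): 0.24·ln(1.0204) = 0.0048
  (t,2): 0.02·ln(0.1855) = -0.0337
Sum = 0.141 nats.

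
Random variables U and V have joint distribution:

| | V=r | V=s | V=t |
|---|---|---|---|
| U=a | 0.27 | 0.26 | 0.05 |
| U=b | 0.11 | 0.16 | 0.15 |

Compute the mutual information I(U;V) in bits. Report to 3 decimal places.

Marginals: p(U) = (0.5800, 0.4200), p(V) = (0.3800, 0.4200, 0.2000).
I(U;V) = H(U) + H(V) − H(U,V).
H(U) = 0.9815, H(V) = 1.5205, H(U,V) = 2.4153.
I(U;V) = 0.9815 + 1.5205 − 2.4153 = 0.087 bits.

0.087 bits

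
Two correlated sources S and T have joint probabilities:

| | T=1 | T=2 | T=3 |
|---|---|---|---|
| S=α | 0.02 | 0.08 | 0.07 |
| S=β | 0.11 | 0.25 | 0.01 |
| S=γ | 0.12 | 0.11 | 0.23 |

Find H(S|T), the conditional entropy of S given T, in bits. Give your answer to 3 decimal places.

Marginals: p(S) = (0.1700, 0.3700, 0.4600), p(T) = (0.2500, 0.4400, 0.3100).
H(S|T) = Σ p(T) · H(S|T=·).
  T=1: p=0.2500, H(S|T=1) = 1.3209
  T=2: p=0.4400, H(S|T=2) = 1.4106
  T=3: p=0.3100, H(S|T=3) = 0.9641
Weighted sum = 1.250 bits.

1.250 bits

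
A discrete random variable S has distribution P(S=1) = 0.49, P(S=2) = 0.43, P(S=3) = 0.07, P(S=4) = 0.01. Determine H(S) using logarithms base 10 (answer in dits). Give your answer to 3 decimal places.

0.410 dits

H(S) = −Σ p·log₁₀ p.
  −(0.49)·log₁₀(0.49) = 0.1518
  −(0.43)·log₁₀(0.43) = 0.1576
  −(0.07)·log₁₀(0.07) = 0.0808
  −(0.01)·log₁₀(0.01) = 0.0200
Sum: 0.1518 + 0.1576 + 0.0808 + 0.0200 = 0.410 dits.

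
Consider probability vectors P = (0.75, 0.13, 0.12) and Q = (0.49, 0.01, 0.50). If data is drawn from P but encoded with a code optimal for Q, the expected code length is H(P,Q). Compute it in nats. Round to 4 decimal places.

1.2169 nats

H(P,Q) = −Σ p·ln q.
  −0.75·ln(0.49) = 0.53501
  −0.13·ln(0.01) = 0.59867
  −0.12·ln(0.50) = 0.08318
H(P,Q) = 1.2169 nats.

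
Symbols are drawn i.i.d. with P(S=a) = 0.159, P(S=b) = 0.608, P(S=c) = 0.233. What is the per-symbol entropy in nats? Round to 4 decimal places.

0.9343 nats

H(S) = −Σ p·ln p.
  −(0.159)·ln(0.159) = 0.29238
  −(0.608)·ln(0.608) = 0.30253
  −(0.233)·ln(0.233) = 0.33942
Sum: 0.29238 + 0.30253 + 0.33942 = 0.9343 nats.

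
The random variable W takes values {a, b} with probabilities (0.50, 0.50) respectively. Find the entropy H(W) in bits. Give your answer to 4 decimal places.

1.0000 bits

H(W) = −Σ p·log₂ p.
  −(0.50)·log₂(0.50) = 0.50000
  −(0.50)·log₂(0.50) = 0.50000
Sum: 0.50000 + 0.50000 = 1.0000 bits.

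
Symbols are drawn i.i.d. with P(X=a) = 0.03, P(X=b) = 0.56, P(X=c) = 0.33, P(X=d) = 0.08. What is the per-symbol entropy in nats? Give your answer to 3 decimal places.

H(X) = −Σ p·ln p.
  −(0.03)·ln(0.03) = 0.1052
  −(0.56)·ln(0.56) = 0.3247
  −(0.33)·ln(0.33) = 0.3659
  −(0.08)·ln(0.08) = 0.2021
Sum: 0.1052 + 0.3247 + 0.3659 + 0.2021 = 0.998 nats.

0.998 nats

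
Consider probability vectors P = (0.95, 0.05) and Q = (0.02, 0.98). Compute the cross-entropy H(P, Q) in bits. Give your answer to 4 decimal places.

5.3631 bits

H(P,Q) = −Σ p·log₂ q.
  −0.95·log₂(0.02) = 5.36166
  −0.05·log₂(0.98) = 0.00146
H(P,Q) = 5.3631 bits.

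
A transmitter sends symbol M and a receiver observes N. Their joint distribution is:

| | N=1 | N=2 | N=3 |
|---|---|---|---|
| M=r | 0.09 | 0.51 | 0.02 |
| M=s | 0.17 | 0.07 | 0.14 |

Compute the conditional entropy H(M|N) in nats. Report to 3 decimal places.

0.442 nats

Chain rule: H(M|N) = H(M,N) − H(N).
Marginals: p(M) = (0.6200, 0.3800), p(N) = (0.2600, 0.5800, 0.1600).
H(M,N) = 1.4010 nats; H(N) = 0.9594 nats.
H(M|N) = 1.4010 − 0.9594 = 0.442 nats.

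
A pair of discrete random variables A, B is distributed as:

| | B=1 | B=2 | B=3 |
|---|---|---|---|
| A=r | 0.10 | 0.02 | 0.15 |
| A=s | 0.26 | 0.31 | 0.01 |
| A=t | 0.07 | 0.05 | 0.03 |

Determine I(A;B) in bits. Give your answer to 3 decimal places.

Marginals: p(A) = (0.2700, 0.5800, 0.1500), p(B) = (0.4300, 0.3800, 0.1900).
I(A;B) = Σ p(x,y)·log₂[p(x,y)/(p(x)p(y))].
  (r,1): 0.10·log₂(0.8613) = -0.0215
  (r,2): 0.02·log₂(0.1949) = -0.0472
  (r,3): 0.15·log₂(2.9240) = 0.2322
  (s,1): 0.26·log₂(1.0425) = 0.0156
  (s,2): 0.31·log₂(1.4065) = 0.1526
  (s,3): 0.01·log₂(0.0907) = -0.0346
  (t,1): 0.07·log₂(1.0853) = 0.0083
  (t,2): 0.05·log₂(0.8772) = -0.0095
  (t,3): 0.03·log₂(1.0526) = 0.0022
Sum = 0.298 bits.

0.298 bits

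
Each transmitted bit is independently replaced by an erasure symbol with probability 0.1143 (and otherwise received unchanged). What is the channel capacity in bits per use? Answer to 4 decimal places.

Binary erasure channel: capacity C = 1 − ε.
C = 1 − 0.1143 = 0.8857 bits per channel use.

0.8857 bits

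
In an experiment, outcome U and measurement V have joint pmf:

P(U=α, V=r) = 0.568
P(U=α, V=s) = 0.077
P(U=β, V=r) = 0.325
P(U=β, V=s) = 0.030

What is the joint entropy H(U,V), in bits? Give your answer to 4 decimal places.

1.4271 bits

H(U,V) = −Σ p(x,y)·log₂ p(x,y) over all 4 cells.
  cell (α,r): −0.568·log₂0.568 = 0.46351
  cell (α,s): −0.077·log₂0.077 = 0.28482
  cell (β,r): −0.325·log₂0.325 = 0.52698
  cell (β,s): −0.030·log₂0.030 = 0.15177
Sum = 1.4271 bits.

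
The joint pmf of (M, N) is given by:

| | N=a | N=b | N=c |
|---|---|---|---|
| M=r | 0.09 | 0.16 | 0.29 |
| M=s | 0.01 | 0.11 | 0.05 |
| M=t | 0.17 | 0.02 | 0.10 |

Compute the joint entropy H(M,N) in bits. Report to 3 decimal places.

H(M,N) = −Σ p(x,y)·log₂ p(x,y) over all 9 cells.
  cell (r,a): −0.09·log₂0.09 = 0.3127
  cell (r,b): −0.16·log₂0.16 = 0.4230
  cell (r,c): −0.29·log₂0.29 = 0.5179
  cell (s,a): −0.01·log₂0.01 = 0.0664
  cell (s,b): −0.11·log₂0.11 = 0.3503
  cell (s,c): −0.05·log₂0.05 = 0.2161
  cell (t,a): −0.17·log₂0.17 = 0.4346
  cell (t,b): −0.02·log₂0.02 = 0.1129
  cell (t,c): −0.10·log₂0.10 = 0.3322
Sum = 2.766 bits.

2.766 bits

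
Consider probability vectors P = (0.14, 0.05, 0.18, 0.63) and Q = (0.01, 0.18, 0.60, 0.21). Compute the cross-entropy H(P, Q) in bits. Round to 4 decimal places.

2.6050 bits

H(P,Q) = −Σ p·log₂ q.
  −0.14·log₂(0.01) = 0.93014
  −0.05·log₂(0.18) = 0.12370
  −0.18·log₂(0.60) = 0.13265
  −0.63·log₂(0.21) = 1.41847
H(P,Q) = 2.6050 bits.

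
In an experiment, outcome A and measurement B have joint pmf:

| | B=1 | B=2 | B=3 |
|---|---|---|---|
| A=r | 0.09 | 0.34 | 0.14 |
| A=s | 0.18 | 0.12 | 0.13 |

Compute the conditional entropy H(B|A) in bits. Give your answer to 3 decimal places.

Marginals: p(A) = (0.5700, 0.4300), p(B) = (0.2700, 0.4600, 0.2700).
H(B|A) = Σ p(A) · H(B|A=·).
  A=r: p=0.5700, H(B|A=r) = 1.3626
  A=s: p=0.4300, H(B|A=s) = 1.5615
Weighted sum = 1.448 bits.

1.448 bits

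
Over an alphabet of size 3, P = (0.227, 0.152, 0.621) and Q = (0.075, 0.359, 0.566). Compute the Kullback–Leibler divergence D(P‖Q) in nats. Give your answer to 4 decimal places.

D(P‖Q) = Σ p·ln(p/q).
  0.227·ln(0.227/0.075) = 0.25139
  0.152·ln(0.152/0.359) = -0.13064
  0.621·ln(0.621/0.566) = 0.05759
D(P‖Q) = 0.1783 nats.

0.1783 nats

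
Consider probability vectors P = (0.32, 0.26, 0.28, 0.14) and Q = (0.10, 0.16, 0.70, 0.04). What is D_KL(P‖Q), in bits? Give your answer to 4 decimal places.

0.6020 bits

D(P‖Q) = Σ p·log₂(p/q).
  0.32·log₂(0.32/0.10) = 0.53698
  0.26·log₂(0.26/0.16) = 0.18211
  0.28·log₂(0.28/0.70) = -0.37014
  0.14·log₂(0.14/0.04) = 0.25303
D(P‖Q) = 0.6020 bits.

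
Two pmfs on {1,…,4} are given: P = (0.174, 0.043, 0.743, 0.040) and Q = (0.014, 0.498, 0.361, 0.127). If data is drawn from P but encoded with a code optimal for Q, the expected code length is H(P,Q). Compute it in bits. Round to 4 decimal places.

H(P,Q) = −Σ p·log₂ q.
  −0.174·log₂(0.014) = 1.07157
  −0.043·log₂(0.498) = 0.04325
  −0.743·log₂(0.361) = 1.09216
  −0.040·log₂(0.127) = 0.11908
H(P,Q) = 2.3261 bits.

2.3261 bits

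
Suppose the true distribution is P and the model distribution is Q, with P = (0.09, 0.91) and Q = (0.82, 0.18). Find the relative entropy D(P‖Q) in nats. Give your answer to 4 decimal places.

1.2758 nats

D(P‖Q) = Σ p·ln(p/q).
  0.09·ln(0.09/0.82) = -0.19885
  0.91·ln(0.91/0.18) = 1.47464
D(P‖Q) = 1.2758 nats.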